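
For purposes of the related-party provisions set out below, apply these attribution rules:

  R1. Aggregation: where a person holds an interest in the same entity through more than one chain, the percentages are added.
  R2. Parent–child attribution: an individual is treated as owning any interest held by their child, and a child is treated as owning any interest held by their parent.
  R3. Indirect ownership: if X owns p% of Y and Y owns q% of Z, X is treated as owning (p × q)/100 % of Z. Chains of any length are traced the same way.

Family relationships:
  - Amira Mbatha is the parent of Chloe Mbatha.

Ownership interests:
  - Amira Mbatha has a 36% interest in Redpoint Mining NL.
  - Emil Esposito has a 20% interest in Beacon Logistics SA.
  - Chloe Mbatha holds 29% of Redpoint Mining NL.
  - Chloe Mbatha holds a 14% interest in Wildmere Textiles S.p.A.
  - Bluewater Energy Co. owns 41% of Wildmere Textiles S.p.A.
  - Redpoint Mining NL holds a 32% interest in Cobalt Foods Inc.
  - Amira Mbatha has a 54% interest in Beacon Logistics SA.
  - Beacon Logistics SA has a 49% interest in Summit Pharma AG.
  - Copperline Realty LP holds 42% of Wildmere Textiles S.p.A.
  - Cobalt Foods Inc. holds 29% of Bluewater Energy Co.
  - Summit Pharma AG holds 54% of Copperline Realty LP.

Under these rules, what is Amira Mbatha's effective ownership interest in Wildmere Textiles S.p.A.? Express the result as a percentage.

22.474248%

By parent–child attribution (R2), Amira Mbatha is treated as also owning Chloe Mbatha's interest in Redpoint Mining NL, giving 36% + 29% = 65%.
By parent–child attribution (R2), Amira Mbatha is treated as owning Chloe Mbatha's 14% interest in Wildmere Textiles S.p.A.
Chain via Beacon Logistics SA → Summit Pharma AG → Copperline Realty LP (R3): 54% × 49% × 54% × 42% = 6.001128% of Wildmere Textiles S.p.A.
Chain via Redpoint Mining NL → Cobalt Foods Inc. → Bluewater Energy Co. (R3): 65% × 32% × 29% × 41% = 2.47312% of Wildmere Textiles S.p.A.
Direct interest in Wildmere Textiles S.p.A: 14%.
Aggregating (R1): 6.001128% + 2.47312% + 14% = 22.474248%.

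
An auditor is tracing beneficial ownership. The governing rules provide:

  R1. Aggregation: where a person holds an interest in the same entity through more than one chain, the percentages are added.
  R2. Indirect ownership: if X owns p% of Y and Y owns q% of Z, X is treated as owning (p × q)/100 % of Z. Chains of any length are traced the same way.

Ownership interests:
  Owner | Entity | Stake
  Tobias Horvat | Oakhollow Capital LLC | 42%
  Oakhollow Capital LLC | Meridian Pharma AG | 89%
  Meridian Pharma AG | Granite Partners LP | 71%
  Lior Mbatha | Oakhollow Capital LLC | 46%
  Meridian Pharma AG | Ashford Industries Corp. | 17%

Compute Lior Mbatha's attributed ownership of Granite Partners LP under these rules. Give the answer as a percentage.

29.0674%

Chain via Oakhollow Capital LLC → Meridian Pharma AG (R2): 46% × 89% × 71% = 29.0674% of Granite Partners LP.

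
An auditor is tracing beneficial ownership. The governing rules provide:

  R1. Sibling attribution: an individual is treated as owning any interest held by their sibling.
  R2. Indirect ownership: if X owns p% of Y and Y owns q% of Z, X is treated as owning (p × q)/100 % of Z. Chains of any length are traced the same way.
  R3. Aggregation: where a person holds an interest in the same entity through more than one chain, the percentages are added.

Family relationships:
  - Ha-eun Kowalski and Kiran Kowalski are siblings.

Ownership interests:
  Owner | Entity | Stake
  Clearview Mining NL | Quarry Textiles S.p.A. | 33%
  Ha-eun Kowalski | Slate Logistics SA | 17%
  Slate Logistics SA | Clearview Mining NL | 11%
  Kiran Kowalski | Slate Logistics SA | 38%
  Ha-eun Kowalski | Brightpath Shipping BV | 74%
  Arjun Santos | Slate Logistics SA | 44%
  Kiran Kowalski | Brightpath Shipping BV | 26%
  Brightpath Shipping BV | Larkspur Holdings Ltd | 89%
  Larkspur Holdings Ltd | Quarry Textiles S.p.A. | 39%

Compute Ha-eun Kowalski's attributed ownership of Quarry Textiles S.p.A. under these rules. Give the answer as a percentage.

By sibling attribution (R1), Ha-eun Kowalski is treated as also owning Kiran Kowalski's interest in Brightpath Shipping BV, giving 74% + 26% = 100%.
By sibling attribution (R1), Ha-eun Kowalski is treated as also owning Kiran Kowalski's interest in Slate Logistics SA, giving 17% + 38% = 55%.
Chain via Brightpath Shipping BV → Larkspur Holdings Ltd (R2): 100% × 89% × 39% = 34.71% of Quarry Textiles S.p.A.
Chain via Slate Logistics SA → Clearview Mining NL (R2): 55% × 11% × 33% = 1.9965% of Quarry Textiles S.p.A.
Aggregating (R3): 34.71% + 1.9965% = 36.7065%.

36.7065%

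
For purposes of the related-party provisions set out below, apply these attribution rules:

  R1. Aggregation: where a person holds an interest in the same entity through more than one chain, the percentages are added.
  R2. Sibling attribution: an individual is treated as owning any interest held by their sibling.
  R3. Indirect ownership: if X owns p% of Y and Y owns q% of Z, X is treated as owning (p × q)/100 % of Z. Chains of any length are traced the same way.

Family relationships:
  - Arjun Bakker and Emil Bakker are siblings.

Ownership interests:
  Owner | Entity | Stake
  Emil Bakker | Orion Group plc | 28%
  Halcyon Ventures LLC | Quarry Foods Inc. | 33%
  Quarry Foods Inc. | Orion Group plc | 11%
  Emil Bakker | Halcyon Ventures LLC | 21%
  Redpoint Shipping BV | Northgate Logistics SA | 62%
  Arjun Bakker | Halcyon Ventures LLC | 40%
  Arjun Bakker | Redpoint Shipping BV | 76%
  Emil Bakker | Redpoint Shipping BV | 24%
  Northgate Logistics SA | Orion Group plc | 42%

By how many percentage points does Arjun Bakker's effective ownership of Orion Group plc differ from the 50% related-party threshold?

By sibling attribution (R2), Arjun Bakker is treated as also owning Emil Bakker's interest in Halcyon Ventures LLC, giving 40% + 21% = 61%.
By sibling attribution (R2), Arjun Bakker is treated as also owning Emil Bakker's interest in Redpoint Shipping BV, giving 76% + 24% = 100%.
By sibling attribution (R2), Arjun Bakker is treated as owning Emil Bakker's 28% interest in Orion Group plc.
Chain via Halcyon Ventures LLC → Quarry Foods Inc. (R3): 61% × 33% × 11% = 2.2143% of Orion Group plc.
Chain via Redpoint Shipping BV → Northgate Logistics SA (R3): 100% × 62% × 42% = 26.04% of Orion Group plc.
Direct interest in Orion Group plc: 28%.
Aggregating (R1): 2.2143% + 26.04% + 28% = 56.2543%.
56.2543% exceeds the 50% threshold by 6.2543 percentage points.

6.2543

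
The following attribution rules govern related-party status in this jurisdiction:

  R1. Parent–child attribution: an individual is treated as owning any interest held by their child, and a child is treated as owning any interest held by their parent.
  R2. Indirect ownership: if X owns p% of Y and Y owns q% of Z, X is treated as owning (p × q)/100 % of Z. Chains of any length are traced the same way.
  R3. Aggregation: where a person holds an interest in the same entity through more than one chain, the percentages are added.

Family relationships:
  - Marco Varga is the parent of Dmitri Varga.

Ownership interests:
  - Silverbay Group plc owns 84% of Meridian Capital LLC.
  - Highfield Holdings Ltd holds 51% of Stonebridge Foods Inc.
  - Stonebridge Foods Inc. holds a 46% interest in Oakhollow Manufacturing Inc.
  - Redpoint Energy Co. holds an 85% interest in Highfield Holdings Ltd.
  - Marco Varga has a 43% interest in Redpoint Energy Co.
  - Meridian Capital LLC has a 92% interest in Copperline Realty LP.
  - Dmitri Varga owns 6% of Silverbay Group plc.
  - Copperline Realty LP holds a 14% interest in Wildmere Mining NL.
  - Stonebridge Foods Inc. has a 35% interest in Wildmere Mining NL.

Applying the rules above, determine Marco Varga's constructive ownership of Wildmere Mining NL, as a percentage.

By parent–child attribution (R1), Marco Varga is treated as owning Dmitri Varga's 6% interest in Silverbay Group plc.
Chain via Redpoint Energy Co. → Highfield Holdings Ltd → Stonebridge Foods Inc. (R2): 43% × 85% × 51% × 35% = 6.524175% of Wildmere Mining NL.
Chain via Silverbay Group plc → Meridian Capital LLC → Copperline Realty LP (R2): 6% × 84% × 92% × 14% = 0.649152% of Wildmere Mining NL.
Aggregating (R3): 6.524175% + 0.649152% = 7.173327%.

7.173327%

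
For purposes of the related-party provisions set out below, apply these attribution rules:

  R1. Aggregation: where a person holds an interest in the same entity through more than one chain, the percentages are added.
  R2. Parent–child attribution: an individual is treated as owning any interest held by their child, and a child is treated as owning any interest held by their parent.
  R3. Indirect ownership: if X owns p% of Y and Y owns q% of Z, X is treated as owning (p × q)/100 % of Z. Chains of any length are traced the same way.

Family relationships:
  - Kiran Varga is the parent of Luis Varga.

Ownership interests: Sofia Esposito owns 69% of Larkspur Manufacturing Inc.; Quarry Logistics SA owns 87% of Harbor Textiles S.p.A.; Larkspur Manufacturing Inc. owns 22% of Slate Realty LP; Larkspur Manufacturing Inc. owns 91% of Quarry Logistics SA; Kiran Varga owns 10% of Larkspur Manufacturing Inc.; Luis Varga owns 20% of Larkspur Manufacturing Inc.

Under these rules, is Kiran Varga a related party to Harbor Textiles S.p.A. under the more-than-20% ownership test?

Yes

By parent–child attribution (R2), Kiran Varga is treated as also owning Luis Varga's interest in Larkspur Manufacturing Inc, giving 10% + 20% = 30%.
Chain via Larkspur Manufacturing Inc. → Quarry Logistics SA (R3): 30% × 91% × 87% = 23.751% of Harbor Textiles S.p.A.
23.751% exceeds the 20% threshold, so Kiran is a related party to Harbor Textiles S.p.A.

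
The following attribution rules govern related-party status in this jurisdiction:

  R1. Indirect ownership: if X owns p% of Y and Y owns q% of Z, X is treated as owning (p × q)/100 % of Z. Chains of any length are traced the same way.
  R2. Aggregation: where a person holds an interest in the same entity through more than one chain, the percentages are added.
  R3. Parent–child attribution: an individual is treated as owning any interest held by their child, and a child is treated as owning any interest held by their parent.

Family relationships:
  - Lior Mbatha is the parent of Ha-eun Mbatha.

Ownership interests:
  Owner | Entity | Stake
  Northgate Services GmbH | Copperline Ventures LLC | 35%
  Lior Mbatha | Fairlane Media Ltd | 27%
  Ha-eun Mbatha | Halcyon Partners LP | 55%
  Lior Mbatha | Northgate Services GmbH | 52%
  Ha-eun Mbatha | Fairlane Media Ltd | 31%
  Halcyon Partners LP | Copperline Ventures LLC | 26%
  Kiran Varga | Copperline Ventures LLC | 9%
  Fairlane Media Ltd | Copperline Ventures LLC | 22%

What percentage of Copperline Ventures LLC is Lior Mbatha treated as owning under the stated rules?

45.26%

By parent–child attribution (R3), Lior Mbatha is treated as also owning Ha-eun Mbatha's interest in Fairlane Media Ltd, giving 27% + 31% = 58%.
By parent–child attribution (R3), Lior Mbatha is treated as owning Ha-eun Mbatha's 55% interest in Halcyon Partners LP.
Chain via Northgate Services GmbH (R1): 52% × 35% = 18.2% of Copperline Ventures LLC.
Chain via Fairlane Media Ltd (R1): 58% × 22% = 12.76% of Copperline Ventures LLC.
Chain via Halcyon Partners LP (R1): 55% × 26% = 14.3% of Copperline Ventures LLC.
Aggregating (R2): 18.2% + 12.76% + 14.3% = 45.26%.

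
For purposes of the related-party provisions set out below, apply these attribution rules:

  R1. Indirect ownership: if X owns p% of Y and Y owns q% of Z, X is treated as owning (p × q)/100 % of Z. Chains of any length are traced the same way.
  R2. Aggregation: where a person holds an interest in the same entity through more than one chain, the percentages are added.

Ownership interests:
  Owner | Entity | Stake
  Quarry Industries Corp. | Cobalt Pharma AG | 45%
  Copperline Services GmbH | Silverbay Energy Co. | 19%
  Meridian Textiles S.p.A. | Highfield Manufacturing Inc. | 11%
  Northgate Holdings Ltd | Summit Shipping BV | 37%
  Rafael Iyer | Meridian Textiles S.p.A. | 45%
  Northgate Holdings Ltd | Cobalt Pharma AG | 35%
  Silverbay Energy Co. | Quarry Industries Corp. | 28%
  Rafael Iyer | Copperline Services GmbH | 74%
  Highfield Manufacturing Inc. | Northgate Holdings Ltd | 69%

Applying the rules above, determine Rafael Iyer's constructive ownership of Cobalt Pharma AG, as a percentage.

2.966985%

Chain via Copperline Services GmbH → Silverbay Energy Co. → Quarry Industries Corp. (R1): 74% × 19% × 28% × 45% = 1.77156% of Cobalt Pharma AG.
Chain via Meridian Textiles S.p.A. → Highfield Manufacturing Inc. → Northgate Holdings Ltd (R1): 45% × 11% × 69% × 35% = 1.195425% of Cobalt Pharma AG.
Aggregating (R2): 1.77156% + 1.195425% = 2.966985%.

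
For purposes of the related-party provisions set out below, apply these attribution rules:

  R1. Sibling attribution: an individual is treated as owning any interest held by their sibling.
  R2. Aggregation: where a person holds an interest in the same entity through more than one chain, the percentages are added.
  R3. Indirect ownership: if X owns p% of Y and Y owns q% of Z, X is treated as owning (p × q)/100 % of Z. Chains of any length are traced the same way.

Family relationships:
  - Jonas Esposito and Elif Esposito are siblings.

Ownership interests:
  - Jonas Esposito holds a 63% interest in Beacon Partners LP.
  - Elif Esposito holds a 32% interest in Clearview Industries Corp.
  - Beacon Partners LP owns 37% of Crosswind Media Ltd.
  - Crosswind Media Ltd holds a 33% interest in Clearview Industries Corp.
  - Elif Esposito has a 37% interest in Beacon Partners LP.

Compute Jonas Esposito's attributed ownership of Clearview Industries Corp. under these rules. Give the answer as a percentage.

By sibling attribution (R1), Jonas Esposito is treated as also owning Elif Esposito's interest in Beacon Partners LP, giving 63% + 37% = 100%.
By sibling attribution (R1), Jonas Esposito is treated as owning Elif Esposito's 32% interest in Clearview Industries Corp.
Chain via Beacon Partners LP → Crosswind Media Ltd (R3): 100% × 37% × 33% = 12.21% of Clearview Industries Corp.
Direct interest in Clearview Industries Corp: 32%.
Aggregating (R2): 12.21% + 32% = 44.21%.

44.21%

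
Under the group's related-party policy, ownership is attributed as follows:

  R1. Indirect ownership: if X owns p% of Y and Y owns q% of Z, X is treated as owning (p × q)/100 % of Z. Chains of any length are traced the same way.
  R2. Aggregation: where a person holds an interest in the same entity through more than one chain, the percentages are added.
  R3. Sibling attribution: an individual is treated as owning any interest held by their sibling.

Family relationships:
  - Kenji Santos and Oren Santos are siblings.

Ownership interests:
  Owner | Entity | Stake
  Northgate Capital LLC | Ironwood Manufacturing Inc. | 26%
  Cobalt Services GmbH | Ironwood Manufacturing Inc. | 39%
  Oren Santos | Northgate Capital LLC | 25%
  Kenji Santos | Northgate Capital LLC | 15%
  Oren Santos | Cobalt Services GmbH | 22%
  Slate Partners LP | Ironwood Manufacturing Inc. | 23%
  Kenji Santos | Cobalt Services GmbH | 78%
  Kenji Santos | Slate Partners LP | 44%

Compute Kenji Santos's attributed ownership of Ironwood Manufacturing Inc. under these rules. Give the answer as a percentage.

By sibling attribution (R3), Kenji Santos is treated as also owning Oren Santos's interest in Northgate Capital LLC, giving 15% + 25% = 40%.
By sibling attribution (R3), Kenji Santos is treated as also owning Oren Santos's interest in Cobalt Services GmbH, giving 78% + 22% = 100%.
Chain via Northgate Capital LLC (R1): 40% × 26% = 10.4% of Ironwood Manufacturing Inc.
Chain via Cobalt Services GmbH (R1): 100% × 39% = 39% of Ironwood Manufacturing Inc.
Chain via Slate Partners LP (R1): 44% × 23% = 10.12% of Ironwood Manufacturing Inc.
Aggregating (R2): 10.4% + 39% + 10.12% = 59.52%.

59.52%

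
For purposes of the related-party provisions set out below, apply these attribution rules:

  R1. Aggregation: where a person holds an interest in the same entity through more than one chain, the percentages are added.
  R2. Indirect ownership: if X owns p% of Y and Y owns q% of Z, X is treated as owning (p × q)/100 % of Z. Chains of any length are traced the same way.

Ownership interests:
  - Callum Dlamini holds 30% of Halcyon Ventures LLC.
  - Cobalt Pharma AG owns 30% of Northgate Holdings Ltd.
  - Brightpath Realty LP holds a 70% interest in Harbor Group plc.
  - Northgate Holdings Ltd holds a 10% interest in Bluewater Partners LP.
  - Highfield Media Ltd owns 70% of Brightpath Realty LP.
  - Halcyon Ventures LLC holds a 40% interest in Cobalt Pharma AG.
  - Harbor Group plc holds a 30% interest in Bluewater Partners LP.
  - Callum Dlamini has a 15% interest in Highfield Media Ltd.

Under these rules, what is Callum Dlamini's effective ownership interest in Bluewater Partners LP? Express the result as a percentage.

2.565%

Chain via Highfield Media Ltd → Brightpath Realty LP → Harbor Group plc (R2): 15% × 70% × 70% × 30% = 2.205% of Bluewater Partners LP.
Chain via Halcyon Ventures LLC → Cobalt Pharma AG → Northgate Holdings Ltd (R2): 30% × 40% × 30% × 10% = 0.36% of Bluewater Partners LP.
Aggregating (R1): 2.205% + 0.36% = 2.565%.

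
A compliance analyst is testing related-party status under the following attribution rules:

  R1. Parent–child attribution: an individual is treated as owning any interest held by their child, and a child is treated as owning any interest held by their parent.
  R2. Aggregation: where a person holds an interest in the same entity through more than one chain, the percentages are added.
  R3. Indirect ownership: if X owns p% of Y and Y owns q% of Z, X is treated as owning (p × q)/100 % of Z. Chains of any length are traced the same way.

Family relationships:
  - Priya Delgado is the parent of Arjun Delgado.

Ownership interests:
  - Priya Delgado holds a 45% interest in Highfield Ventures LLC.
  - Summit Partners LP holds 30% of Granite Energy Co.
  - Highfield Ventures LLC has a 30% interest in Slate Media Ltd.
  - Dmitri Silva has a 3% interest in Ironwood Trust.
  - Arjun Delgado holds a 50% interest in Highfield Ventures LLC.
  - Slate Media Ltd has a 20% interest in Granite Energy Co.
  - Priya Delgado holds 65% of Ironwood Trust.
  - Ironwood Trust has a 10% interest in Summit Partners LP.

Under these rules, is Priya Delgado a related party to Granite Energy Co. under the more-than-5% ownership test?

Yes

By parent–child attribution (R1), Priya Delgado is treated as also owning Arjun Delgado's interest in Highfield Ventures LLC, giving 45% + 50% = 95%.
Chain via Highfield Ventures LLC → Slate Media Ltd (R3): 95% × 30% × 20% = 5.7% of Granite Energy Co.
Chain via Ironwood Trust → Summit Partners LP (R3): 65% × 10% × 30% = 1.95% of Granite Energy Co.
Aggregating (R2): 5.7% + 1.95% = 7.65%.
7.65% exceeds the 5% threshold, so Priya is a related party to Granite Energy Co.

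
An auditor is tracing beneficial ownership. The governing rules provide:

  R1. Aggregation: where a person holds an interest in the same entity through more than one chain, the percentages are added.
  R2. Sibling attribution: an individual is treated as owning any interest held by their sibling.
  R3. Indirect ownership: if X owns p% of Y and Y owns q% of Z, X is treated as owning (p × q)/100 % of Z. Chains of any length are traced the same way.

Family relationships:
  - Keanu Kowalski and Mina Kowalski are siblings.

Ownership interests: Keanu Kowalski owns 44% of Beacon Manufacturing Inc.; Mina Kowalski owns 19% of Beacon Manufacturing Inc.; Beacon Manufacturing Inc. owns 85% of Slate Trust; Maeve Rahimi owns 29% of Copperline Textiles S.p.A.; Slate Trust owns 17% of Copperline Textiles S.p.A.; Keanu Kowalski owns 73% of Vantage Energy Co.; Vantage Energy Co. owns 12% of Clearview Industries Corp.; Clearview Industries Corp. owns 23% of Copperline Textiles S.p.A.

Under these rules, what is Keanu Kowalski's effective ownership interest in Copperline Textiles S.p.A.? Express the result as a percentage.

By sibling attribution (R2), Keanu Kowalski is treated as also owning Mina Kowalski's interest in Beacon Manufacturing Inc, giving 44% + 19% = 63%.
Chain via Beacon Manufacturing Inc. → Slate Trust (R3): 63% × 85% × 17% = 9.1035% of Copperline Textiles S.p.A.
Chain via Vantage Energy Co. → Clearview Industries Corp. (R3): 73% × 12% × 23% = 2.0148% of Copperline Textiles S.p.A.
Aggregating (R1): 9.1035% + 2.0148% = 11.1183%.

11.1183%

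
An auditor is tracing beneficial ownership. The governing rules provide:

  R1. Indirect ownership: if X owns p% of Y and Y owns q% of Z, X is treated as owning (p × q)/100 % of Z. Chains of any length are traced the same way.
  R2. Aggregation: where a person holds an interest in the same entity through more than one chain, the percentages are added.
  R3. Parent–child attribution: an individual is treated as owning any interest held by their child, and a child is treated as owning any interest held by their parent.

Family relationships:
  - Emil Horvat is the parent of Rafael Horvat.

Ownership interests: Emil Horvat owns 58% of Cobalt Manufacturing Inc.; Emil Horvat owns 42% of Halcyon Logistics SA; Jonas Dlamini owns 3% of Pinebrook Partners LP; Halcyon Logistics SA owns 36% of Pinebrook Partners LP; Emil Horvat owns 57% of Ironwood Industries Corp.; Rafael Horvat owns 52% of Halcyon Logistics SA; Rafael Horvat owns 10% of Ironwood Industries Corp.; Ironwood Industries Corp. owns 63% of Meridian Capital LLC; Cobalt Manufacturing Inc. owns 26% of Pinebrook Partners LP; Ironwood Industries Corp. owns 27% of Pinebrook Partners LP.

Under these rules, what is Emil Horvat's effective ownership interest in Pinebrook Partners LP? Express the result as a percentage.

By parent–child attribution (R3), Emil Horvat is treated as also owning Rafael Horvat's interest in Ironwood Industries Corp, giving 57% + 10% = 67%.
By parent–child attribution (R3), Emil Horvat is treated as also owning Rafael Horvat's interest in Halcyon Logistics SA, giving 42% + 52% = 94%.
Chain via Cobalt Manufacturing Inc. (R1): 58% × 26% = 15.08% of Pinebrook Partners LP.
Chain via Ironwood Industries Corp. (R1): 67% × 27% = 18.09% of Pinebrook Partners LP.
Chain via Halcyon Logistics SA (R1): 94% × 36% = 33.84% of Pinebrook Partners LP.
Aggregating (R2): 15.08% + 18.09% + 33.84% = 67.01%.

67.01%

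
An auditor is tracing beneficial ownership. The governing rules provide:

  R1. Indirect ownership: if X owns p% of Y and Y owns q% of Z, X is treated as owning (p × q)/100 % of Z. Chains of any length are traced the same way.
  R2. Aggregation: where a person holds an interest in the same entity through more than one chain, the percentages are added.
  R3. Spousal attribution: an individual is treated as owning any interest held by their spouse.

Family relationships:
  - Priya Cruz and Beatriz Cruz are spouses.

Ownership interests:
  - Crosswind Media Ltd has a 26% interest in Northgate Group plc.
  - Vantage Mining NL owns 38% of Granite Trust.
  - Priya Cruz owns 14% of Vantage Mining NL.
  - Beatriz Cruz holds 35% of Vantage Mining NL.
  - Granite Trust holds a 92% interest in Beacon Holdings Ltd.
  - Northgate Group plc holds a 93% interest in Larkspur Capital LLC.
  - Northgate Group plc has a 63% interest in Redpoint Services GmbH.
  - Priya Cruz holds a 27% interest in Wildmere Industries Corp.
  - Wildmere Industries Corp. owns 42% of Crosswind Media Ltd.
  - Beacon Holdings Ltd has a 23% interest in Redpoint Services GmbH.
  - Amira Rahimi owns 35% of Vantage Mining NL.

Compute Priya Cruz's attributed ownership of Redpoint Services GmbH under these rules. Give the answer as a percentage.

By spousal attribution (R3), Priya Cruz is treated as also owning Beatriz Cruz's interest in Vantage Mining NL, giving 14% + 35% = 49%.
Chain via Wildmere Industries Corp. → Crosswind Media Ltd → Northgate Group plc (R1): 27% × 42% × 26% × 63% = 1.857492% of Redpoint Services GmbH.
Chain via Vantage Mining NL → Granite Trust → Beacon Holdings Ltd (R1): 49% × 38% × 92% × 23% = 3.939992% of Redpoint Services GmbH.
Aggregating (R2): 1.857492% + 3.939992% = 5.797484%.

5.797484%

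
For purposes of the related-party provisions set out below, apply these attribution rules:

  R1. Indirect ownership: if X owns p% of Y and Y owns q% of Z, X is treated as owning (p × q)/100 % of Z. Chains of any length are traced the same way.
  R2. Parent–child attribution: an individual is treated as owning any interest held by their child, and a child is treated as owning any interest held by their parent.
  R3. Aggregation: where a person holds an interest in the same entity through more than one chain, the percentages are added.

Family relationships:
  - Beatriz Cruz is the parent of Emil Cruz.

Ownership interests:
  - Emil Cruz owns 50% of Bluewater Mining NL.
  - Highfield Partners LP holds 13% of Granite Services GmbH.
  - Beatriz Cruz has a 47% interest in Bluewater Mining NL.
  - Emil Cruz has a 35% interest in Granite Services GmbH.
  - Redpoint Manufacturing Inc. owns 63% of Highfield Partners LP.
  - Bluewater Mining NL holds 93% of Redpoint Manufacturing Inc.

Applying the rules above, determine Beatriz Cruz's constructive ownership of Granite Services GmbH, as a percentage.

By parent–child attribution (R2), Beatriz Cruz is treated as also owning Emil Cruz's interest in Bluewater Mining NL, giving 47% + 50% = 97%.
By parent–child attribution (R2), Beatriz Cruz is treated as owning Emil Cruz's 35% interest in Granite Services GmbH.
Chain via Bluewater Mining NL → Redpoint Manufacturing Inc. → Highfield Partners LP (R1): 97% × 93% × 63% × 13% = 7.388199% of Granite Services GmbH.
Direct interest in Granite Services GmbH: 35%.
Aggregating (R3): 7.388199% + 35% = 42.388199%.

42.388199%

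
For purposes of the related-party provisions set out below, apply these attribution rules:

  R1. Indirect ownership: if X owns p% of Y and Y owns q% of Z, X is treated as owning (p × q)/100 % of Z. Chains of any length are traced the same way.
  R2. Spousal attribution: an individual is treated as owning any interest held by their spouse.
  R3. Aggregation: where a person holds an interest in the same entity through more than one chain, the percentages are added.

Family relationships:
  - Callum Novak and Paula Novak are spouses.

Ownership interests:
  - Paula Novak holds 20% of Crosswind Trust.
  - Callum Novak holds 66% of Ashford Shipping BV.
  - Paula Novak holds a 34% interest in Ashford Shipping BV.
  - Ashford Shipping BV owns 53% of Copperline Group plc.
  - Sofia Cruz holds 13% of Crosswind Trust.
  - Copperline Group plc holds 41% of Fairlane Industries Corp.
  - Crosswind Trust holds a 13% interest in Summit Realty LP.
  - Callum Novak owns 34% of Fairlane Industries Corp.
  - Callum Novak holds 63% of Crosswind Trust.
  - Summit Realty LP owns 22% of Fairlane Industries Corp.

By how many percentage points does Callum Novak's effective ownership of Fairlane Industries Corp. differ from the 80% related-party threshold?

By spousal attribution (R2), Callum Novak is treated as also owning Paula Novak's interest in Ashford Shipping BV, giving 66% + 34% = 100%.
By spousal attribution (R2), Callum Novak is treated as also owning Paula Novak's interest in Crosswind Trust, giving 63% + 20% = 83%.
Chain via Ashford Shipping BV → Copperline Group plc (R1): 100% × 53% × 41% = 21.73% of Fairlane Industries Corp.
Chain via Crosswind Trust → Summit Realty LP (R1): 83% × 13% × 22% = 2.3738% of Fairlane Industries Corp.
Direct interest in Fairlane Industries Corp: 34%.
Aggregating (R3): 21.73% + 2.3738% + 34% = 58.1038%.
58.1038% falls short of the 80% threshold by 21.8962 percentage points.

21.8962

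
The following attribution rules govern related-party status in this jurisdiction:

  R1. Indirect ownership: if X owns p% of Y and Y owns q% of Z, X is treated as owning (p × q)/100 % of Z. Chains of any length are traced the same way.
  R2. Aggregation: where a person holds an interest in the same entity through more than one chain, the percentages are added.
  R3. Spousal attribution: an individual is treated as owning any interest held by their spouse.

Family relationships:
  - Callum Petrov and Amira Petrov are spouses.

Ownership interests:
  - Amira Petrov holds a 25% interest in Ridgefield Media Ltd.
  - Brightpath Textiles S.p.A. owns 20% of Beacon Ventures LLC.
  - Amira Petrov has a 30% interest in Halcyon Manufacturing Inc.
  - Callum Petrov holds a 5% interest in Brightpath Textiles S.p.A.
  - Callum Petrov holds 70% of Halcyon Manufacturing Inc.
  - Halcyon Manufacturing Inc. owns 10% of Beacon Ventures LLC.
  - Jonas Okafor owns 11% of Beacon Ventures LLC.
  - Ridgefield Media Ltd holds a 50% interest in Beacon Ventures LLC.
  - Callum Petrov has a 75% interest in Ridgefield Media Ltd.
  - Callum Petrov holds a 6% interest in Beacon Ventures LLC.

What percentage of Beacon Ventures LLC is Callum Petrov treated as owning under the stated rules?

By spousal attribution (R3), Callum Petrov is treated as also owning Amira Petrov's interest in Ridgefield Media Ltd, giving 75% + 25% = 100%.
By spousal attribution (R3), Callum Petrov is treated as also owning Amira Petrov's interest in Halcyon Manufacturing Inc, giving 70% + 30% = 100%.
Chain via Brightpath Textiles S.p.A. (R1): 5% × 20% = 1% of Beacon Ventures LLC.
Chain via Ridgefield Media Ltd (R1): 100% × 50% = 50% of Beacon Ventures LLC.
Chain via Halcyon Manufacturing Inc. (R1): 100% × 10% = 10% of Beacon Ventures LLC.
Direct interest in Beacon Ventures LLC: 6%.
Aggregating (R2): 1% + 50% + 10% + 6% = 67%.

67%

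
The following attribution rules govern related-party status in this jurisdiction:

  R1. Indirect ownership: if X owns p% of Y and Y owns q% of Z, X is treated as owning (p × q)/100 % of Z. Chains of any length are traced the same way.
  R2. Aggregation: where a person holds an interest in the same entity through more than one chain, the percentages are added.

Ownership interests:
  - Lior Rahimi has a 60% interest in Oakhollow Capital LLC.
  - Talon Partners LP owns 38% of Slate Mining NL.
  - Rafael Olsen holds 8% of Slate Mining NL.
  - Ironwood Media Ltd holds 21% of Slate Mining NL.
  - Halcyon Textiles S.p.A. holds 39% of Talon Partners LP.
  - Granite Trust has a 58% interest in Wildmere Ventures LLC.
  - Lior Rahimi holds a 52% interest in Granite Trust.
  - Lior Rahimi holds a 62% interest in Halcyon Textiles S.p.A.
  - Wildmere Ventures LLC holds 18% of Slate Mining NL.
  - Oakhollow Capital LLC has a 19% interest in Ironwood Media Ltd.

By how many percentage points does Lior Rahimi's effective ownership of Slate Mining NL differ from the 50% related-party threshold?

32.9888

Chain via Halcyon Textiles S.p.A. → Talon Partners LP (R1): 62% × 39% × 38% = 9.1884% of Slate Mining NL.
Chain via Oakhollow Capital LLC → Ironwood Media Ltd (R1): 60% × 19% × 21% = 2.394% of Slate Mining NL.
Chain via Granite Trust → Wildmere Ventures LLC (R1): 52% × 58% × 18% = 5.4288% of Slate Mining NL.
Aggregating (R2): 9.1884% + 2.394% + 5.4288% = 17.0112%.
17.0112% falls short of the 50% threshold by 32.9888 percentage points.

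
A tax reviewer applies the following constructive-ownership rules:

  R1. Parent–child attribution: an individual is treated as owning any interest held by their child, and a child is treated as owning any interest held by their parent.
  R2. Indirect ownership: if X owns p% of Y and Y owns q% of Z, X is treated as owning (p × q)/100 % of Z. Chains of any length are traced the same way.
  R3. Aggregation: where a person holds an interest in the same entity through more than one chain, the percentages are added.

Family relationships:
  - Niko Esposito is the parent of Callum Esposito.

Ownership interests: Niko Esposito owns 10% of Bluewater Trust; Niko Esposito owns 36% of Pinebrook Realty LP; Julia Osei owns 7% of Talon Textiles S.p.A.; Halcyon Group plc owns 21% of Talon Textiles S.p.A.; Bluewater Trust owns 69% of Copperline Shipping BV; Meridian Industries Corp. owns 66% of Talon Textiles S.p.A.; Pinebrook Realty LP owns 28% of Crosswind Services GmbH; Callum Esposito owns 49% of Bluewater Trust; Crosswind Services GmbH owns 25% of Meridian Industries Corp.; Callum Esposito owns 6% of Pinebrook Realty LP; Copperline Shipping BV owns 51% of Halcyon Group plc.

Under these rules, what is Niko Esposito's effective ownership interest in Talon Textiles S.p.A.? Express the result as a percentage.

By parent–child attribution (R1), Niko Esposito is treated as also owning Callum Esposito's interest in Pinebrook Realty LP, giving 36% + 6% = 42%.
By parent–child attribution (R1), Niko Esposito is treated as also owning Callum Esposito's interest in Bluewater Trust, giving 10% + 49% = 59%.
Chain via Pinebrook Realty LP → Crosswind Services GmbH → Meridian Industries Corp. (R2): 42% × 28% × 25% × 66% = 1.9404% of Talon Textiles S.p.A.
Chain via Bluewater Trust → Copperline Shipping BV → Halcyon Group plc (R2): 59% × 69% × 51% × 21% = 4.360041% of Talon Textiles S.p.A.
Aggregating (R3): 1.9404% + 4.360041% = 6.300441%.

6.300441%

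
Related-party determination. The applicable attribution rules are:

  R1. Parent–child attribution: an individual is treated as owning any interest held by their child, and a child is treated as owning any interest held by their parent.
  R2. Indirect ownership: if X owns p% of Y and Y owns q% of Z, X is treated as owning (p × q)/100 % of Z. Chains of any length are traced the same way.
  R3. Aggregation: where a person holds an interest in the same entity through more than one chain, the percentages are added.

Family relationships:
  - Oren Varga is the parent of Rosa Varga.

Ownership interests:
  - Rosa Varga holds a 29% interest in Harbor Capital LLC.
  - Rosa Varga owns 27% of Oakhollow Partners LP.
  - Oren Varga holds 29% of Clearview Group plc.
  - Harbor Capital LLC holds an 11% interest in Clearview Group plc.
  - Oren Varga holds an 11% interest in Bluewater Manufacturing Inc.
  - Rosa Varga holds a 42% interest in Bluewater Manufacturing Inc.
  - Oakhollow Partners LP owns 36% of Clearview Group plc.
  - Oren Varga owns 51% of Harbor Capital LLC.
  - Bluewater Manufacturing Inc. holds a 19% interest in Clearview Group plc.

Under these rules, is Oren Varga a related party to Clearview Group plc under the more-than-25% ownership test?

Yes

By parent–child attribution (R1), Oren Varga is treated as also owning Rosa Varga's interest in Bluewater Manufacturing Inc, giving 11% + 42% = 53%.
By parent–child attribution (R1), Oren Varga is treated as also owning Rosa Varga's interest in Harbor Capital LLC, giving 51% + 29% = 80%.
By parent–child attribution (R1), Oren Varga is treated as owning Rosa Varga's 27% interest in Oakhollow Partners LP.
Chain via Bluewater Manufacturing Inc. (R2): 53% × 19% = 10.07% of Clearview Group plc.
Chain via Harbor Capital LLC (R2): 80% × 11% = 8.8% of Clearview Group plc.
Direct interest in Clearview Group plc: 29%.
Chain via Oakhollow Partners LP (R2): 27% × 36% = 9.72% of Clearview Group plc.
Aggregating (R3): 10.07% + 8.8% + 29% + 9.72% = 57.59%.
57.59% exceeds the 25% threshold, so Oren is a related party to Clearview Group plc.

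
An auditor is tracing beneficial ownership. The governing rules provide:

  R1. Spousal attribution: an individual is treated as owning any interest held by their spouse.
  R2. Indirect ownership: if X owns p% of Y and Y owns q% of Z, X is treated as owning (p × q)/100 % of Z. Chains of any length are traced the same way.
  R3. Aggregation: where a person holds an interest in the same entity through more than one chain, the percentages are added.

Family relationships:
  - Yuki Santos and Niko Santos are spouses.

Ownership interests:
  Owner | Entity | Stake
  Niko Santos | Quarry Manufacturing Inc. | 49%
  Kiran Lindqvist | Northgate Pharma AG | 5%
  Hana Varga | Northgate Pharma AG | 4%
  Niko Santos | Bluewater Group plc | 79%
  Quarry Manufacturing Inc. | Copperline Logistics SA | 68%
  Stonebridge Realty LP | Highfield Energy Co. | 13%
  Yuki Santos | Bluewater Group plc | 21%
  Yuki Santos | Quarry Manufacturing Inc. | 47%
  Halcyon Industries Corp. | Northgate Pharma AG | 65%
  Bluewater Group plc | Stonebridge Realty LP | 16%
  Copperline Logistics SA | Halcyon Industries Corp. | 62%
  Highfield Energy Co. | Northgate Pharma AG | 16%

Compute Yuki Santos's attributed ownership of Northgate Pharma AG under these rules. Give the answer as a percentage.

26.64064%

By spousal attribution (R1), Yuki Santos is treated as also owning Niko Santos's interest in Quarry Manufacturing Inc, giving 47% + 49% = 96%.
By spousal attribution (R1), Yuki Santos is treated as also owning Niko Santos's interest in Bluewater Group plc, giving 21% + 79% = 100%.
Chain via Quarry Manufacturing Inc. → Copperline Logistics SA → Halcyon Industries Corp. (R2): 96% × 68% × 62% × 65% = 26.30784% of Northgate Pharma AG.
Chain via Bluewater Group plc → Stonebridge Realty LP → Highfield Energy Co. (R2): 100% × 16% × 13% × 16% = 0.3328% of Northgate Pharma AG.
Aggregating (R3): 26.30784% + 0.3328% = 26.64064%.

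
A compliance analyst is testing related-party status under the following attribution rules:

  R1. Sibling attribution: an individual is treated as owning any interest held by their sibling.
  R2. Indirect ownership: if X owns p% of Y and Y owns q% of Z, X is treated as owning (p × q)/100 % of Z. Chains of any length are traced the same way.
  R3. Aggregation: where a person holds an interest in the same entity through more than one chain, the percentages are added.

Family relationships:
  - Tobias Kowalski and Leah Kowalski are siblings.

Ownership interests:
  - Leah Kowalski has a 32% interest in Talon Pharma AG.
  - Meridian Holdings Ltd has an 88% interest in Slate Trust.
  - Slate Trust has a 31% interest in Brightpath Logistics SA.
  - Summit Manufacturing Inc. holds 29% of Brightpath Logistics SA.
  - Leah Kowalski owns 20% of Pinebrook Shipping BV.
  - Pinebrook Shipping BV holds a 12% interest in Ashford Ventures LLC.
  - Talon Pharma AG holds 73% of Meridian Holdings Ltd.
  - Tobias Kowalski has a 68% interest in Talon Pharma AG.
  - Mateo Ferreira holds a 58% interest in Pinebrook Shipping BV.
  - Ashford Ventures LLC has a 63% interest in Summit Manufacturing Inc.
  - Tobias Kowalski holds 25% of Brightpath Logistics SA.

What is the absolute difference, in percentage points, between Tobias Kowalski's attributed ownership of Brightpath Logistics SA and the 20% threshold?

By sibling attribution (R1), Tobias Kowalski is treated as also owning Leah Kowalski's interest in Talon Pharma AG, giving 68% + 32% = 100%.
By sibling attribution (R1), Tobias Kowalski is treated as owning Leah Kowalski's 20% interest in Pinebrook Shipping BV.
Chain via Talon Pharma AG → Meridian Holdings Ltd → Slate Trust (R2): 100% × 73% × 88% × 31% = 19.9144% of Brightpath Logistics SA.
Direct interest in Brightpath Logistics SA: 25%.
Chain via Pinebrook Shipping BV → Ashford Ventures LLC → Summit Manufacturing Inc. (R2): 20% × 12% × 63% × 29% = 0.43848% of Brightpath Logistics SA.
Aggregating (R3): 19.9144% + 25% + 0.43848% = 45.35288%.
45.35288% exceeds the 20% threshold by 25.35288 percentage points.

25.35288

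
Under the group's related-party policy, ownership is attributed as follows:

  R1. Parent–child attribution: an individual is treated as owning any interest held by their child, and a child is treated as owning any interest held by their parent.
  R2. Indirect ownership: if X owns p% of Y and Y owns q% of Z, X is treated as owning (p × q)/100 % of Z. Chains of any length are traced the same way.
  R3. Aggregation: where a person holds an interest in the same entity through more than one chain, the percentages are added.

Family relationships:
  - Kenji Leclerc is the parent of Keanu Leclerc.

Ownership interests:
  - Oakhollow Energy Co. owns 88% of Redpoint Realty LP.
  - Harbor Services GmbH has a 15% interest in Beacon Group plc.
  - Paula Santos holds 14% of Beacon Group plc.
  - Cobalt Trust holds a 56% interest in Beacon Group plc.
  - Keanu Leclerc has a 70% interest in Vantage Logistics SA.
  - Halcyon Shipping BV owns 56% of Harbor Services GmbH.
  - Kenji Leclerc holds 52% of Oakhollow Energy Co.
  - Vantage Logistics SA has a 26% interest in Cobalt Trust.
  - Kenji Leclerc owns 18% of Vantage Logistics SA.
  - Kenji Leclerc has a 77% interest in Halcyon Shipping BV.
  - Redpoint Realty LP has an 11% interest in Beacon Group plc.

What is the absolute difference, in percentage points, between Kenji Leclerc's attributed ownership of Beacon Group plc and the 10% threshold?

By parent–child attribution (R1), Kenji Leclerc is treated as also owning Keanu Leclerc's interest in Vantage Logistics SA, giving 18% + 70% = 88%.
Chain via Oakhollow Energy Co. → Redpoint Realty LP (R2): 52% × 88% × 11% = 5.0336% of Beacon Group plc.
Chain via Halcyon Shipping BV → Harbor Services GmbH (R2): 77% × 56% × 15% = 6.468% of Beacon Group plc.
Chain via Vantage Logistics SA → Cobalt Trust (R2): 88% × 26% × 56% = 12.8128% of Beacon Group plc.
Aggregating (R3): 5.0336% + 6.468% + 12.8128% = 24.3144%.
24.3144% exceeds the 10% threshold by 14.3144 percentage points.

14.3144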